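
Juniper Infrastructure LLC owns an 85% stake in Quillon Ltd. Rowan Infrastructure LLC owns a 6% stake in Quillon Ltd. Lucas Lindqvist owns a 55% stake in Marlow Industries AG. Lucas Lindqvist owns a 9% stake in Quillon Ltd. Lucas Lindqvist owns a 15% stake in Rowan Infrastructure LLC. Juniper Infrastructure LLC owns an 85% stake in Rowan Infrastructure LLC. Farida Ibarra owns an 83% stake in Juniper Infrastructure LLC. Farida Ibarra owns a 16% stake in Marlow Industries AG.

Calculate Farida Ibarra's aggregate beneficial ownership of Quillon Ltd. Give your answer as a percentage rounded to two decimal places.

Farida reaches Quillon along 2 paths.
Via Juniper → Rowan: 83% × 85% × 6% = 4.233%.
Via Juniper: 83% × 85% = 70.55%.
Total: 4.233% + 70.55% = 74.783%.
Rounded: 74.78%.

74.78%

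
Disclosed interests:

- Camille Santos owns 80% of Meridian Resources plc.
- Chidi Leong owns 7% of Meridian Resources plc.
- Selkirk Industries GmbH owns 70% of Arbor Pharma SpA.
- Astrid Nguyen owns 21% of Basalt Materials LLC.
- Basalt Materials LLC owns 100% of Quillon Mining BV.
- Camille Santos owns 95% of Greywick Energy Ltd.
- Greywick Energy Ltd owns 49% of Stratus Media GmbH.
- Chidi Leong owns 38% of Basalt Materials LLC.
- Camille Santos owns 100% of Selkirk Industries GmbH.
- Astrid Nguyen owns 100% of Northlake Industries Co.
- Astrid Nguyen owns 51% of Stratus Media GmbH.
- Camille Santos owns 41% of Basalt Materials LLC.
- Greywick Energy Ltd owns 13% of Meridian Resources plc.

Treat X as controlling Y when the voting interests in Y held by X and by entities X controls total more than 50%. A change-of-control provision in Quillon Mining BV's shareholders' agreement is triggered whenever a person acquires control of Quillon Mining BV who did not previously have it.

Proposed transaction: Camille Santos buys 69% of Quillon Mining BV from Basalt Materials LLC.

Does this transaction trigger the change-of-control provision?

Yes

The purchase adds only to Camille's holdings (Basalt's stake shrinks), so Camille is the only person who could newly come to control Quillon.
Camille holds 95% of Greywick, so Camille controls Greywick.
Camille holds 100% of Selkirk, so Camille controls Selkirk.
Selkirk holds 70% of Arbor, so Camille controls Arbor.
Camille and Greywick together hold 80% + 13% = 93% of Meridian, so Camille controls Meridian.
Neither Camille nor any entity Camille controls holds any voting interest in Quillon.
So before the transaction, Camille does not control Quillon.
After the purchase, Camille holds 69% of Quillon directly, and Basalt's stake falls to 31%.
Camille holds 69% of Quillon, so Camille controls Quillon.
Camille did not control Quillon before and does after, so the clause is triggered.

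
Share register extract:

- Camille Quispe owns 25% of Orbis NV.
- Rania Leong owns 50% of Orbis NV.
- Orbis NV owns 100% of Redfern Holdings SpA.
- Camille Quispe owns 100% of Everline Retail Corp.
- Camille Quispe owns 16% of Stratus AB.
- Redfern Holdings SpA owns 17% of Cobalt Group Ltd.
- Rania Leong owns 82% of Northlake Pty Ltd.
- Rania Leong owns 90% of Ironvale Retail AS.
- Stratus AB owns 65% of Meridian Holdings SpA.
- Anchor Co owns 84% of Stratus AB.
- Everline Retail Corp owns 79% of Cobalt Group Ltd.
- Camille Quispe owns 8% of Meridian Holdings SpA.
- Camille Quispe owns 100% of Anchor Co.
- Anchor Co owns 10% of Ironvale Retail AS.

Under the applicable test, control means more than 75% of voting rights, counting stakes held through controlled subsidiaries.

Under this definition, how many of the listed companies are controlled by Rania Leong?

Rania holds 82% of Northlake, so Rania controls Northlake.
Rania holds 90% of Ironvale, so Rania controls Ironvale.
No other company's threshold is met.
Rania controls 2 companies.

2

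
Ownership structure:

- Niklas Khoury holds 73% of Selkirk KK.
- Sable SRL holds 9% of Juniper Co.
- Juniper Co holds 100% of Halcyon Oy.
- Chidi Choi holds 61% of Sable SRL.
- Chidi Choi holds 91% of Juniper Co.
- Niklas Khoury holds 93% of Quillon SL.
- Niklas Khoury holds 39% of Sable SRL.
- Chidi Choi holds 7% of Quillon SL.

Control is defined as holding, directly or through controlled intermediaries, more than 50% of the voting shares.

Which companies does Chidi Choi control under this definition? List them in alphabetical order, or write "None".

Chidi holds 61% of Sable, so Chidi controls Sable.
Chidi and Sable together hold 91% + 9% = 100% of Juniper, so Chidi controls Juniper.
Juniper holds 100% of Halcyon, so Chidi controls Halcyon.
No other company's threshold is met.

Halcyon Oy, Juniper Co, Sable SRL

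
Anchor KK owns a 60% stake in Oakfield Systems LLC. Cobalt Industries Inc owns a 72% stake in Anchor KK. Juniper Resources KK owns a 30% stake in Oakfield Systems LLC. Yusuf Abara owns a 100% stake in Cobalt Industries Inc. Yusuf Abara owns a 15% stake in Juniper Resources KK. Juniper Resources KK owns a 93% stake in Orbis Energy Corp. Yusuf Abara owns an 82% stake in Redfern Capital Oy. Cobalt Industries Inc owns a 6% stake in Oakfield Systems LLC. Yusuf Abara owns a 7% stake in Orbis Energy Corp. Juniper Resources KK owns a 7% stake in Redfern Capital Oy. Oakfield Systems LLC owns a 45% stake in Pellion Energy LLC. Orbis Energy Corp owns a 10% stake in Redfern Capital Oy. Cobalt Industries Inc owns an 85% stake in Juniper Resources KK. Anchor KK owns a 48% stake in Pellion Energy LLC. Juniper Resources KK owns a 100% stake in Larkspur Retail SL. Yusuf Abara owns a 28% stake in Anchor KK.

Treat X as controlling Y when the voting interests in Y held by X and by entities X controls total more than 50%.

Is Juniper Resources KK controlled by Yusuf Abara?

Yusuf holds 100% of Cobalt, so Yusuf controls Cobalt.
Cobalt and Yusuf together hold 85% + 15% = 100% of Juniper, so Yusuf controls Juniper.

Yes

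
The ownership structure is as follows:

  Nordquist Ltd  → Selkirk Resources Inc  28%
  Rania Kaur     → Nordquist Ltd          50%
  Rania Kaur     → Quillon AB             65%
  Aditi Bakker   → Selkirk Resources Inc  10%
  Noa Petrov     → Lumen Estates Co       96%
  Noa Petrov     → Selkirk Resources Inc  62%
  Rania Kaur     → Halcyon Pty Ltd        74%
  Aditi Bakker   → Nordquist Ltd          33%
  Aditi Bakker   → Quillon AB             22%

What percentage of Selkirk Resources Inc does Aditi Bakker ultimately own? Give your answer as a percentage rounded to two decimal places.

19.24%

Aditi reaches Selkirk along 2 paths.
Via Nordquist: 33% × 28% = 9.24%.
Direct stake: 10% = 10%.
Total: 9.24% + 10% = 19.24%.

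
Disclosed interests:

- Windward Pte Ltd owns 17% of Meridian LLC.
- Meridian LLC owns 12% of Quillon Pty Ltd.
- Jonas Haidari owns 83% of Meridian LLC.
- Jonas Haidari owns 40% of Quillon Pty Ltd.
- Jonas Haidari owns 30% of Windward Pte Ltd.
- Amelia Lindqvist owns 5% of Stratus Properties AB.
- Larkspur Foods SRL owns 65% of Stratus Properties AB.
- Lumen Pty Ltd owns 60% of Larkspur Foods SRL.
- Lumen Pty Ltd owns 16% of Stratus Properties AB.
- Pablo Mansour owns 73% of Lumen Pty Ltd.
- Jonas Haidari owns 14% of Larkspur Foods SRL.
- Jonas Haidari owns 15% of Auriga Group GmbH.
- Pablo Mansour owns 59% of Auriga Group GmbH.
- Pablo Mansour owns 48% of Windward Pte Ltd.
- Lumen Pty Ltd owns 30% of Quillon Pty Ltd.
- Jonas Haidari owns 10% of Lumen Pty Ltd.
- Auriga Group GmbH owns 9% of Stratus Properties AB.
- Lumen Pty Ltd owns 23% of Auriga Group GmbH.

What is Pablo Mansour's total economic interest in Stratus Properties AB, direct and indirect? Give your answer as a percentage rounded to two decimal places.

Pablo reaches Stratus along 4 paths.
Via Lumen → Larkspur: 73% × 60% × 65% = 28.47%.
Via Auriga: 59% × 9% = 5.31%.
Via Lumen → Auriga: 73% × 23% × 9% = 1.5111%.
Via Lumen: 73% × 16% = 11.68%.
Total: 28.47% + 5.31% + 1.5111% + 11.68% = 46.9711%.
Rounded: 46.97%.

46.97%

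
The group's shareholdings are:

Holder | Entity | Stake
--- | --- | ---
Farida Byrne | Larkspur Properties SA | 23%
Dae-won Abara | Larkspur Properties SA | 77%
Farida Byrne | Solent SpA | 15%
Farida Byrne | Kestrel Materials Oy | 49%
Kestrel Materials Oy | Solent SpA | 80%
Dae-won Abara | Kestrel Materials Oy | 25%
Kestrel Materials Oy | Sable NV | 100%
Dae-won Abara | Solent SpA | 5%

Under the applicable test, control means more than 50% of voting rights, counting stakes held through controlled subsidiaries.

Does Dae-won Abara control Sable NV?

Dae-won holds 77% of Larkspur, so Dae-won controls Larkspur.
Neither Dae-won nor any entity Dae-won controls holds any voting interest in Sable.
So Dae-won does not control Sable.

No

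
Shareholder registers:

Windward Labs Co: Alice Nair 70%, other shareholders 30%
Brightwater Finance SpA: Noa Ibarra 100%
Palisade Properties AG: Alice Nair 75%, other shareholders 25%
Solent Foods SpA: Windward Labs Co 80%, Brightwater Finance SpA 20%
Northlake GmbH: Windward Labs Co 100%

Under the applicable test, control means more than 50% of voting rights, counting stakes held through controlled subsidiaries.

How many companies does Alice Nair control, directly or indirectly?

Alice holds 70% of Windward, so Alice controls Windward.
Alice holds 75% of Palisade, so Alice controls Palisade.
Windward holds 80% of Solent, so Alice controls Solent.
Windward holds 100% of Northlake, so Alice controls Northlake.
No other company's threshold is met.
Alice controls 4 companies.

4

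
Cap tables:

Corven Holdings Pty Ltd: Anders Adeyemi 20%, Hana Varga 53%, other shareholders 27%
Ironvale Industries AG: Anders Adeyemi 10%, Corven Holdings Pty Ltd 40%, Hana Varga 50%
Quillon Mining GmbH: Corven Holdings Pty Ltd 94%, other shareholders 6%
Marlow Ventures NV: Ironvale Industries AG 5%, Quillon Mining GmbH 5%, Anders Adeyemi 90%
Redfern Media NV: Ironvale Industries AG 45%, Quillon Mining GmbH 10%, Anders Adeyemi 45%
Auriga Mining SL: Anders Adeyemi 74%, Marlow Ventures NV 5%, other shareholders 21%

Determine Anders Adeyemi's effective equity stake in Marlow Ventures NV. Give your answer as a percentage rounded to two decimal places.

Anders reaches Marlow along 4 paths.
Via Ironvale: 10% × 5% = 0.5%.
Via Corven → Ironvale: 20% × 40% × 5% = 0.4%.
Via Corven → Quillon: 20% × 94% × 5% = 0.94%.
Direct stake: 90% = 90%.
Total: 0.5% + 0.4% + 0.94% + 90% = 91.84%.

91.84%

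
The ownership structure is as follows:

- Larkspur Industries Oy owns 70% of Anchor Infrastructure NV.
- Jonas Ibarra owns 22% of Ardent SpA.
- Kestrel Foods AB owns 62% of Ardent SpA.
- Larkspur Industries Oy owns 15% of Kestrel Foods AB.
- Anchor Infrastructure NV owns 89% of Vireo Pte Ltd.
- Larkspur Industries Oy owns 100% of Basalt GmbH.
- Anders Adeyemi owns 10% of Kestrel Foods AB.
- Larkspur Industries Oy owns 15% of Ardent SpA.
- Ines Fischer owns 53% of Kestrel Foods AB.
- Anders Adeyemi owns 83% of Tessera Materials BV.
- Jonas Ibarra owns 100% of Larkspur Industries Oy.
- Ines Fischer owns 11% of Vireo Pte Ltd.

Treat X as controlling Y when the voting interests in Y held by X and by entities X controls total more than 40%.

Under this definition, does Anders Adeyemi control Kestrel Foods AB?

No

Anders holds 83% of Tessera, so Anders controls Tessera.
In Kestrel, Anders's side holds only 10%, not > 40%.
So Anders does not control Kestrel.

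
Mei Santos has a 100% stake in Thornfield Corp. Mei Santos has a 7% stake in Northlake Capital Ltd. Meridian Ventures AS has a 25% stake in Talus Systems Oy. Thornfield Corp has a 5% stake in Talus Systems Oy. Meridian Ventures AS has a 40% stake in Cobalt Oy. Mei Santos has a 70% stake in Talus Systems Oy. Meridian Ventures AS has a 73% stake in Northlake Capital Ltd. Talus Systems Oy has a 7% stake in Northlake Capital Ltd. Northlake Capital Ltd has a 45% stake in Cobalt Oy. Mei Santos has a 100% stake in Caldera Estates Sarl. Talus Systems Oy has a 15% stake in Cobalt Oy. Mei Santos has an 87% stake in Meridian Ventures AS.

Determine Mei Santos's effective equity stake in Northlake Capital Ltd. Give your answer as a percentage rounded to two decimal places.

77.28%

Mei reaches Northlake along 5 paths.
Via Meridian: 87% × 73% = 63.51%.
Direct stake: 7% = 7%.
Via Meridian → Talus: 87% × 25% × 7% = 1.5225%.
Via Thornfield → Talus: 100% × 5% × 7% = 0.35%.
Via Talus: 70% × 7% = 4.9%.
Total: 63.51% + 7% + 1.5225% + 0.35% + 4.9% = 77.2825%.
Rounded: 77.28%.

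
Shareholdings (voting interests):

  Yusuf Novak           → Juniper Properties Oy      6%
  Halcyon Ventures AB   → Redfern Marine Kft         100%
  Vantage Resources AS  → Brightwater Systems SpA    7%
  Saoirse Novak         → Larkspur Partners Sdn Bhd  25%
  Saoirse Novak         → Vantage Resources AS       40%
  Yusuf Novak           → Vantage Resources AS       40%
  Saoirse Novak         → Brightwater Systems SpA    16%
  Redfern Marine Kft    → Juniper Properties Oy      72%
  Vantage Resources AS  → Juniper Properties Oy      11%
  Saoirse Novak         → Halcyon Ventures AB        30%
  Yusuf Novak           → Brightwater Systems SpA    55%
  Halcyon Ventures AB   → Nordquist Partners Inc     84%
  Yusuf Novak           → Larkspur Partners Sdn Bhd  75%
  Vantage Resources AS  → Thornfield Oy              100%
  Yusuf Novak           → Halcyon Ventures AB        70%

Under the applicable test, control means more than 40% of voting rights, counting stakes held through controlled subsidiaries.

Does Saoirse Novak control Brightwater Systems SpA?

No

Saoirse's largest direct stake is 40% in Vantage, which does not meet the threshold, so Saoirse controls no company.
In Brightwater, Saoirse's side holds only 16%, not > 40%.
So Saoirse does not control Brightwater.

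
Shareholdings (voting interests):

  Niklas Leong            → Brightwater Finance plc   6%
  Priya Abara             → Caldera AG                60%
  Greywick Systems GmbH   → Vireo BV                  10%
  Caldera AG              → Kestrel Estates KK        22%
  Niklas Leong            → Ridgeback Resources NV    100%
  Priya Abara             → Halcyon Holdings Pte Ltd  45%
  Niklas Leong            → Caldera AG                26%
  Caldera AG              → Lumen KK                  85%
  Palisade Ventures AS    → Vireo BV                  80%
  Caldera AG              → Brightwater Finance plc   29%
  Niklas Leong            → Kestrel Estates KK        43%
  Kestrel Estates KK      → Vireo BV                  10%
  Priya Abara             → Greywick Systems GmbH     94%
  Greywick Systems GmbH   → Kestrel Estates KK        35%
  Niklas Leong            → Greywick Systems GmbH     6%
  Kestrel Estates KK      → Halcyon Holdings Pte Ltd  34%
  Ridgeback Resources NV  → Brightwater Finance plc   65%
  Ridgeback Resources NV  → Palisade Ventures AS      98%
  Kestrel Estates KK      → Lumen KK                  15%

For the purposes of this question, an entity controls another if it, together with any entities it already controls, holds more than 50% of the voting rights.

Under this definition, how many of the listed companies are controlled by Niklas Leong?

Niklas holds 100% of Ridgeback, so Niklas controls Ridgeback.
Ridgeback holds 98% of Palisade, so Niklas controls Palisade.
Ridgeback and Niklas together hold 65% + 6% = 71% of Brightwater, so Niklas controls Brightwater.
Palisade holds 80% of Vireo, so Niklas controls Vireo.
No other company's threshold is met.
Niklas controls 4 companies.

4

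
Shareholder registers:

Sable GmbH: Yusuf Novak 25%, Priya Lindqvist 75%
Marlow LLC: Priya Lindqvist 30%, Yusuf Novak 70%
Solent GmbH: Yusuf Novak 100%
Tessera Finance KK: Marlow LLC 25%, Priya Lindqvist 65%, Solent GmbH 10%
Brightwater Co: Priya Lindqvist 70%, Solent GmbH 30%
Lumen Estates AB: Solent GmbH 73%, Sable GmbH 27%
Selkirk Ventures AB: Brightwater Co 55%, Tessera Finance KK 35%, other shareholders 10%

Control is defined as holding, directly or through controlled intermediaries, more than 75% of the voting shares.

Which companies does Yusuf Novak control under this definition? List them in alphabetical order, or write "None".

Solent GmbH

Yusuf holds 100% of Solent, so Yusuf controls Solent.
No other company's threshold is met.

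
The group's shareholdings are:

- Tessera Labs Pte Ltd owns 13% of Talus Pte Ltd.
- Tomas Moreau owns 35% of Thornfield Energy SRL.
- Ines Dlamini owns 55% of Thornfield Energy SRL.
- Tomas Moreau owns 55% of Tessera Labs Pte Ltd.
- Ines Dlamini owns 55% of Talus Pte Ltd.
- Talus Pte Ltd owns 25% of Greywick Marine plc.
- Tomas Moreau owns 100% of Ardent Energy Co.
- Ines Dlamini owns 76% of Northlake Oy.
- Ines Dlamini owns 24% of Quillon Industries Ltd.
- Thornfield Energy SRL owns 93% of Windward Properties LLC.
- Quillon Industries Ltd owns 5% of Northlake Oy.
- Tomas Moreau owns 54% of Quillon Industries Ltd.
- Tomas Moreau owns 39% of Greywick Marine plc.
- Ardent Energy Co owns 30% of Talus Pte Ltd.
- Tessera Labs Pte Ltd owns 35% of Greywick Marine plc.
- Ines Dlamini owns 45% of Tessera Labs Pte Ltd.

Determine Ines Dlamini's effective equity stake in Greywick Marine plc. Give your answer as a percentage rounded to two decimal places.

30.96%

Ines reaches Greywick along 3 paths.
Via Tessera → Talus: 45% × 13% × 25% = 1.4625%.
Via Talus: 55% × 25% = 13.75%.
Via Tessera: 45% × 35% = 15.75%.
Total: 1.4625% + 13.75% + 15.75% = 30.9625%.
Rounded: 30.96%.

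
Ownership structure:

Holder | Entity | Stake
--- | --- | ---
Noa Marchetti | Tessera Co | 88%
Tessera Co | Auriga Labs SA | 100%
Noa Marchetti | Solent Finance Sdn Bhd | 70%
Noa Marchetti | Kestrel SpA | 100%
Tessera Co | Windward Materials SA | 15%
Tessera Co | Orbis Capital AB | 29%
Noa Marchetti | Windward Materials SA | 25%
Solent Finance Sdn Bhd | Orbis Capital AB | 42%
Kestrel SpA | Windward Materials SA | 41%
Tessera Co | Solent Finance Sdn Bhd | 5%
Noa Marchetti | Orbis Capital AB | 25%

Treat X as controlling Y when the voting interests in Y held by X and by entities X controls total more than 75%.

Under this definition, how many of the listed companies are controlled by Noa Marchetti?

4

Noa holds 100% of Kestrel, so Noa controls Kestrel.
Noa holds 88% of Tessera, so Noa controls Tessera.
Tessera holds 100% of Auriga, so Noa controls Auriga.
Noa and Tessera and Kestrel together hold 25% + 15% + 41% = 81% of Windward, so Noa controls Windward.
No other company's threshold is met.
Noa controls 4 companies.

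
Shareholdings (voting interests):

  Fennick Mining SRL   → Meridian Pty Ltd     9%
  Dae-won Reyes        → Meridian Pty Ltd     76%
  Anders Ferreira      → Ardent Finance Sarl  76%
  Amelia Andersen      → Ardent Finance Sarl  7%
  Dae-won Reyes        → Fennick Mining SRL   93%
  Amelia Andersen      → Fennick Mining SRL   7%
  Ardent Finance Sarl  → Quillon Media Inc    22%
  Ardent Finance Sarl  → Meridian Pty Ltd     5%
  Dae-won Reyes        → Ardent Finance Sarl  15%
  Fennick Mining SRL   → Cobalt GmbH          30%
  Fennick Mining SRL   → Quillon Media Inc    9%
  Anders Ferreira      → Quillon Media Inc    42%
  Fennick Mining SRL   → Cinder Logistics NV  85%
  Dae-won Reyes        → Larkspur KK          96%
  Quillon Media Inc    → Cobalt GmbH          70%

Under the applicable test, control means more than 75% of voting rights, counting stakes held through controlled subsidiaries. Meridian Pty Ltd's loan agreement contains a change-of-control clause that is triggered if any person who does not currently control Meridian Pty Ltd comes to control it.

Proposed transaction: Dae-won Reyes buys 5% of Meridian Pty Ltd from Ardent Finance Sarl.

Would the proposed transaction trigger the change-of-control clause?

No

The purchase adds only to Dae-won's holdings (Ardent's stake shrinks), so Dae-won is the only person who could newly come to control Meridian.
Dae-won holds 93% of Fennick, so Dae-won controls Fennick.
Dae-won and Fennick together hold 76% + 9% = 85% of Meridian, so Dae-won controls Meridian.
So Dae-won already controls Meridian before the transaction.
After the purchase, Dae-won's direct stake in Meridian rises to 76% + 5% = 81%, and Ardent's stake falls to 0%.
Dae-won controlled Meridian already, so this is not a new person acquiring control; every other person's position is unchanged or reduced.
No new person acquires control, so the clause is not triggered.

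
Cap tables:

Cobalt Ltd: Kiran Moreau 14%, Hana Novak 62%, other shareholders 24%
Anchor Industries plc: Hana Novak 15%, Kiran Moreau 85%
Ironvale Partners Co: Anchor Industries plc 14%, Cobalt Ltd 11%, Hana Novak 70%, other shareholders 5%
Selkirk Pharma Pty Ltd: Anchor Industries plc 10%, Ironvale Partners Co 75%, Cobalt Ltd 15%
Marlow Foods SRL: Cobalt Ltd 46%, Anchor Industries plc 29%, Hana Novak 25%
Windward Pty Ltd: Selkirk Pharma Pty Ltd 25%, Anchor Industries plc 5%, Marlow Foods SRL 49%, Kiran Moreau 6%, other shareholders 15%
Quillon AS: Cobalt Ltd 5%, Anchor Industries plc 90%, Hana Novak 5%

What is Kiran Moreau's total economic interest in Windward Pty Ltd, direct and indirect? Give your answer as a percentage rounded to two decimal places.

30.65%

Kiran reaches Windward along 8 paths.
Via Anchor → Selkirk: 85% × 10% × 25% = 2.125%.
Via Anchor → Ironvale → Selkirk: 85% × 14% × 75% × 25% = 2.23125%.
Via Cobalt → Ironvale → Selkirk: 14% × 11% × 75% × 25% = 0.28875%.
Via Cobalt → Selkirk: 14% × 15% × 25% = 0.525%.
Via Anchor: 85% × 5% = 4.25%.
Via Cobalt → Marlow: 14% × 46% × 49% = 3.1556%.
Via Anchor → Marlow: 85% × 29% × 49% = 12.0785%.
Direct stake: 6% = 6%.
Total: 2.125% + 2.23125% + 0.28875% + 0.525% + 4.25% + 3.1556% + 12.0785% + 6% = 30.6541%.
Rounded: 30.65%.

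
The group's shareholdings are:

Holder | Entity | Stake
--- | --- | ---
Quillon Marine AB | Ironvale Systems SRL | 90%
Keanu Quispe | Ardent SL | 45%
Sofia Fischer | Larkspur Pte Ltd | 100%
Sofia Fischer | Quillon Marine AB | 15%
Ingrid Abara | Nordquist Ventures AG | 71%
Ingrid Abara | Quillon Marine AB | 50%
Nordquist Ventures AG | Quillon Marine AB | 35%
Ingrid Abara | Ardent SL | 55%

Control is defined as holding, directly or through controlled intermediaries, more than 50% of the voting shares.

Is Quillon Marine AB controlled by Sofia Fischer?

Sofia holds 100% of Larkspur, so Sofia controls Larkspur.
In Quillon, Sofia's side holds only 15%, not > 50%.
So Sofia does not control Quillon.

No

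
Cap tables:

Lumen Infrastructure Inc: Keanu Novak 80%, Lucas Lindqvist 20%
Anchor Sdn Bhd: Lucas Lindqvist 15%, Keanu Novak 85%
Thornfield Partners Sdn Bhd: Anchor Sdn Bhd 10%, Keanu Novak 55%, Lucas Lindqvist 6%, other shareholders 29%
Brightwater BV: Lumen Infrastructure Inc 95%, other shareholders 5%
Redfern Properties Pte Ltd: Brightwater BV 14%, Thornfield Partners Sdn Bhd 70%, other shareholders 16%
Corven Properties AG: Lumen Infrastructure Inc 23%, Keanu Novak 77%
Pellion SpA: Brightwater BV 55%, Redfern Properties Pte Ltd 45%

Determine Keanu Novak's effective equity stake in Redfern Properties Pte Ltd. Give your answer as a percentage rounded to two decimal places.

55.09%

Keanu reaches Redfern along 3 paths.
Via Lumen → Brightwater: 80% × 95% × 14% = 10.64%.
Via Anchor → Thornfield: 85% × 10% × 70% = 5.95%.
Via Thornfield: 55% × 70% = 38.5%.
Total: 10.64% + 5.95% + 38.5% = 55.09%.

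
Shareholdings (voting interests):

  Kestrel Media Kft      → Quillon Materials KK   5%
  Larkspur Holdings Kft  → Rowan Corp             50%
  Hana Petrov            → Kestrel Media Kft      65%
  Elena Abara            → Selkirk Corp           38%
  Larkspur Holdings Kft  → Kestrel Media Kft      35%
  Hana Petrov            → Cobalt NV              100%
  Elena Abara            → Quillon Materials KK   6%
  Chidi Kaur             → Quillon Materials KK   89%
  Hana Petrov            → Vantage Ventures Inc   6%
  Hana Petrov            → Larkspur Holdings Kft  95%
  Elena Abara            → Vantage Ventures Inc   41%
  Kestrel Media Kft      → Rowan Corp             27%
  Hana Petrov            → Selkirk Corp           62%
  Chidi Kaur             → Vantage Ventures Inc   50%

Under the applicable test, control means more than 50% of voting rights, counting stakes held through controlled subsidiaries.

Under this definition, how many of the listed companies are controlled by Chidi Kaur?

1

Chidi holds 89% of Quillon, so Chidi controls Quillon.
No other company's threshold is met.
Chidi controls 1 company.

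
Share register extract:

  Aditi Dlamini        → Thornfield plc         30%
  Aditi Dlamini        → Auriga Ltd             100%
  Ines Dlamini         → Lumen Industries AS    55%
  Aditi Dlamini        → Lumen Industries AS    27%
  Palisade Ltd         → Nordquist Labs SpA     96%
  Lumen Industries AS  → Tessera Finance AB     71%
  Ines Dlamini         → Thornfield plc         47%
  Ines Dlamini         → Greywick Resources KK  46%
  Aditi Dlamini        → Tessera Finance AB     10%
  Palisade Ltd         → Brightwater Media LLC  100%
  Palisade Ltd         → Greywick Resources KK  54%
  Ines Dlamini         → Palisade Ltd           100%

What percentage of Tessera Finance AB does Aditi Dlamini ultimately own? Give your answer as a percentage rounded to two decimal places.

29.17%

Aditi reaches Tessera along 2 paths.
Via Lumen: 27% × 71% = 19.17%.
Direct stake: 10% = 10%.
Total: 19.17% + 10% = 29.17%.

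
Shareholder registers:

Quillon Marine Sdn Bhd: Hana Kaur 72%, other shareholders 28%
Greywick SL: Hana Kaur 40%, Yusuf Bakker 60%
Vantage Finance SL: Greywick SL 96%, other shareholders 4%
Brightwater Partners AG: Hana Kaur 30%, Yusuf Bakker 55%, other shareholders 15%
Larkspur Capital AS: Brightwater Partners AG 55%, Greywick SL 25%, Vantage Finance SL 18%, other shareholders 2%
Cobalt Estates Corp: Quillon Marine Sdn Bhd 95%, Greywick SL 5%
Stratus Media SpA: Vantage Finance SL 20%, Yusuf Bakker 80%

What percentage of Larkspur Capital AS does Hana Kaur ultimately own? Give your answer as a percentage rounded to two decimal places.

33.41%

Hana reaches Larkspur along 3 paths.
Via Brightwater: 30% × 55% = 16.5%.
Via Greywick: 40% × 25% = 10%.
Via Greywick → Vantage: 40% × 96% × 18% = 6.912%.
Total: 16.5% + 10% + 6.912% = 33.412%.
Rounded: 33.41%.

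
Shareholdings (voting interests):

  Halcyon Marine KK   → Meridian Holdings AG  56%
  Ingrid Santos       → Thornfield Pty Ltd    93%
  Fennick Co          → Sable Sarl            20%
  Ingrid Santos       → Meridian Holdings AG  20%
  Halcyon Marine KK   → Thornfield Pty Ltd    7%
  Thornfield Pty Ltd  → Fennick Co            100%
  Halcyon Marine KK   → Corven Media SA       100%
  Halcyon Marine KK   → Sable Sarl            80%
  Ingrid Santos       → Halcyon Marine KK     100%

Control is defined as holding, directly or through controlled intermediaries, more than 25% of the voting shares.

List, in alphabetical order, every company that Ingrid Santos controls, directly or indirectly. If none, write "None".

Ingrid holds 100% of Halcyon, so Ingrid controls Halcyon.
Halcyon and Ingrid together hold 7% + 93% = 100% of Thornfield, so Ingrid controls Thornfield.
Halcyon and Ingrid together hold 56% + 20% = 76% of Meridian, so Ingrid controls Meridian.
Thornfield holds 100% of Fennick, so Ingrid controls Fennick.
Halcyon and Fennick together hold 80% + 20% = 100% of Sable, so Ingrid controls Sable.
Halcyon holds 100% of Corven, so Ingrid controls Corven.

Corven Media SA, Fennick Co, Halcyon Marine KK, Meridian Holdings AG, Sable Sarl, Thornfield Pty Ltd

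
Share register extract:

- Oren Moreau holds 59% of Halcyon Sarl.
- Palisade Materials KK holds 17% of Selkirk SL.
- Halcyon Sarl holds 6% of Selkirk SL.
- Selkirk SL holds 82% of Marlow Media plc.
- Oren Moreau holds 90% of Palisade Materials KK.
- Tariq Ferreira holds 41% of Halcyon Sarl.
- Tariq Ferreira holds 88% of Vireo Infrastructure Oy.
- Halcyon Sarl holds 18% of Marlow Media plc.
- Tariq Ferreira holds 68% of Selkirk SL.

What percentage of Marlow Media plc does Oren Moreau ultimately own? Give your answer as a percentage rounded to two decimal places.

Oren reaches Marlow along 3 paths.
Via Halcyon: 59% × 18% = 10.62%.
Via Palisade → Selkirk: 90% × 17% × 82% = 12.546%.
Via Halcyon → Selkirk: 59% × 6% × 82% = 2.9028%.
Total: 10.62% + 12.546% + 2.9028% = 26.0688%.
Rounded: 26.07%.

26.07%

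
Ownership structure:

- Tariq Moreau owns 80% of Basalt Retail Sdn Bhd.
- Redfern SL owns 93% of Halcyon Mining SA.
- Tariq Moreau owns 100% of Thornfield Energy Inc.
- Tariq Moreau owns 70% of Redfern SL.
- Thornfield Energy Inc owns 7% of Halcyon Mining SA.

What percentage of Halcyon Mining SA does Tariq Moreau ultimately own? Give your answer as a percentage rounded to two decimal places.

72.10%

Tariq reaches Halcyon along 2 paths.
Via Thornfield: 100% × 7% = 7%.
Via Redfern: 70% × 93% = 65.1%.
Total: 7% + 65.1% = 72.1%.
Rounded: 72.10%.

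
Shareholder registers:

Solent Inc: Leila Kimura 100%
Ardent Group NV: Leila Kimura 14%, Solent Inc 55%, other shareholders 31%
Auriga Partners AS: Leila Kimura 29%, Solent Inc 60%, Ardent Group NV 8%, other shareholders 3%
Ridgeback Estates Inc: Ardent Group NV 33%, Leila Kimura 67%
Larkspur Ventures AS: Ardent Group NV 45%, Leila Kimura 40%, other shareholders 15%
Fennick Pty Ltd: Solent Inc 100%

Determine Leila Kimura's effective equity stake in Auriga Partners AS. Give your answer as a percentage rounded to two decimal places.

94.52%

Leila reaches Auriga along 4 paths.
Direct stake: 29% = 29%.
Via Solent: 100% × 60% = 60%.
Via Ardent: 14% × 8% = 1.12%.
Via Solent → Ardent: 100% × 55% × 8% = 4.4%.
Total: 29% + 60% + 1.12% + 4.4% = 94.52%.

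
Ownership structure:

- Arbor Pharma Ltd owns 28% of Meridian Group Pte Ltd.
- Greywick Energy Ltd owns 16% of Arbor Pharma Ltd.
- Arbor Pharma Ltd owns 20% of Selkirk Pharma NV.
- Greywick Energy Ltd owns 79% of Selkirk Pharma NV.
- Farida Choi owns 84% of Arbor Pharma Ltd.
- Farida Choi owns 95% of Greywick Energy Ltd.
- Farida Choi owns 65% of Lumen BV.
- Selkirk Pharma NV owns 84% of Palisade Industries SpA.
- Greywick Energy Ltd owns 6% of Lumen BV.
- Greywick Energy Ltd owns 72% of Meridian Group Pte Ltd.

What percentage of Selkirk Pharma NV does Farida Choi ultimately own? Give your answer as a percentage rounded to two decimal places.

Farida reaches Selkirk along 3 paths.
Via Greywick → Arbor: 95% × 16% × 20% = 3.04%.
Via Arbor: 84% × 20% = 16.8%.
Via Greywick: 95% × 79% = 75.05%.
Total: 3.04% + 16.8% + 75.05% = 94.89%.

94.89%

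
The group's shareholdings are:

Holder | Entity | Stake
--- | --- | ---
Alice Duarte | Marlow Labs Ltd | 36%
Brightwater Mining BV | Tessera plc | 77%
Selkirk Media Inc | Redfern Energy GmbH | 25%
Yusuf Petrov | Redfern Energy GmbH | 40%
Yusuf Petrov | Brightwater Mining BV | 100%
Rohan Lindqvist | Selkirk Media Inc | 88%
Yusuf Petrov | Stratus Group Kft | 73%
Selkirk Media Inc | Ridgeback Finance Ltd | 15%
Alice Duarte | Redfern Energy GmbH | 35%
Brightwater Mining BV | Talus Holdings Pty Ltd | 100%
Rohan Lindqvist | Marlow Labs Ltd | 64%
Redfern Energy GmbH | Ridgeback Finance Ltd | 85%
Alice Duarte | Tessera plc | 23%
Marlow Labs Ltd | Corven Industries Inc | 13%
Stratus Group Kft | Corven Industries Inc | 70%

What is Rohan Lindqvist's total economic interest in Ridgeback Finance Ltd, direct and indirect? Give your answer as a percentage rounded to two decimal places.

31.90%

Rohan reaches Ridgeback along 2 paths.
Via Selkirk: 88% × 15% = 13.2%.
Via Selkirk → Redfern: 88% × 25% × 85% = 18.7%.
Total: 13.2% + 18.7% = 31.9%.
Rounded: 31.90%.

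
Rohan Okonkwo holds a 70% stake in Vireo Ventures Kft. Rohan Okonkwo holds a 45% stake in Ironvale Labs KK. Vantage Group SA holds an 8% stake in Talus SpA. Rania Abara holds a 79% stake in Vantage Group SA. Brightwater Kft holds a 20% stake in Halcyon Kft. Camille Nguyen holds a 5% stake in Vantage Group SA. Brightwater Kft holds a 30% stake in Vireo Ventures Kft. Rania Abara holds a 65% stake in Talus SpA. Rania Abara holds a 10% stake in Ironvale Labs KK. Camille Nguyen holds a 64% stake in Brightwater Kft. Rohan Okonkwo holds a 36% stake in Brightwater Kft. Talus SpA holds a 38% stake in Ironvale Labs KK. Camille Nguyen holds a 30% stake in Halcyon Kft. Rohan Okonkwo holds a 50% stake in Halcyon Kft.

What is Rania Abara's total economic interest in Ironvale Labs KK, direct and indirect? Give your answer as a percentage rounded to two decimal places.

Rania reaches Ironvale along 3 paths.
Direct stake: 10% = 10%.
Via Talus: 65% × 38% = 24.7%.
Via Vantage → Talus: 79% × 8% × 38% = 2.4016%.
Total: 10% + 24.7% + 2.4016% = 37.1016%.
Rounded: 37.10%.

37.10%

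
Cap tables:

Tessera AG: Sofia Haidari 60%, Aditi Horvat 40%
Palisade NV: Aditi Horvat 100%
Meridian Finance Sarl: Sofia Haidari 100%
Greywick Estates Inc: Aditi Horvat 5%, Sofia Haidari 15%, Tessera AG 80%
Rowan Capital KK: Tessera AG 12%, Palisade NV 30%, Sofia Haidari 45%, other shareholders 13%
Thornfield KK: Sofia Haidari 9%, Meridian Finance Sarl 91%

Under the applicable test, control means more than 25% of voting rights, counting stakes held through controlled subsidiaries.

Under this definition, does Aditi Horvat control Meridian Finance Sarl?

No

Aditi holds 40% of Tessera, so Aditi controls Tessera.
Aditi holds 100% of Palisade, so Aditi controls Palisade.
Aditi and Tessera together hold 5% + 80% = 85% of Greywick, so Aditi controls Greywick.
Tessera and Palisade together hold 12% + 30% = 42% of Rowan, so Aditi controls Rowan.
Neither Aditi nor any entity Aditi controls holds any voting interest in Meridian.
So Aditi does not control Meridian.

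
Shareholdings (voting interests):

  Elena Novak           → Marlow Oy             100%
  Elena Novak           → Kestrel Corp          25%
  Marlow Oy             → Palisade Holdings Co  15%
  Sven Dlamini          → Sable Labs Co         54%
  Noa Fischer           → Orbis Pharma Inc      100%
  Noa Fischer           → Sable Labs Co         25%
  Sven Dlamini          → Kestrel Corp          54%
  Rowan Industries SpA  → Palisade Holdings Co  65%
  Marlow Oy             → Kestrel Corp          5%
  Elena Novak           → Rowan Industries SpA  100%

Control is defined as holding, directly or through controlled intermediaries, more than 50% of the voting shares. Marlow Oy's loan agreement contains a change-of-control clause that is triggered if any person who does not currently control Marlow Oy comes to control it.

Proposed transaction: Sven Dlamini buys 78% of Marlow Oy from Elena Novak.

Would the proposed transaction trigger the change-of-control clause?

Yes

The purchase adds only to Sven's holdings (Elena's stake shrinks), so Sven is the only person who could newly come to control Marlow.
Sven holds 54% of Sable, so Sven controls Sable.
Sven holds 54% of Kestrel, so Sven controls Kestrel.
Neither Sven nor any entity Sven controls holds any voting interest in Marlow.
So before the transaction, Sven does not control Marlow.
After the purchase, Sven holds 78% of Marlow directly, and Elena's stake falls to 22%.
Sven holds 78% of Marlow, so Sven controls Marlow.
Sven did not control Marlow before and does after, so the clause is triggered.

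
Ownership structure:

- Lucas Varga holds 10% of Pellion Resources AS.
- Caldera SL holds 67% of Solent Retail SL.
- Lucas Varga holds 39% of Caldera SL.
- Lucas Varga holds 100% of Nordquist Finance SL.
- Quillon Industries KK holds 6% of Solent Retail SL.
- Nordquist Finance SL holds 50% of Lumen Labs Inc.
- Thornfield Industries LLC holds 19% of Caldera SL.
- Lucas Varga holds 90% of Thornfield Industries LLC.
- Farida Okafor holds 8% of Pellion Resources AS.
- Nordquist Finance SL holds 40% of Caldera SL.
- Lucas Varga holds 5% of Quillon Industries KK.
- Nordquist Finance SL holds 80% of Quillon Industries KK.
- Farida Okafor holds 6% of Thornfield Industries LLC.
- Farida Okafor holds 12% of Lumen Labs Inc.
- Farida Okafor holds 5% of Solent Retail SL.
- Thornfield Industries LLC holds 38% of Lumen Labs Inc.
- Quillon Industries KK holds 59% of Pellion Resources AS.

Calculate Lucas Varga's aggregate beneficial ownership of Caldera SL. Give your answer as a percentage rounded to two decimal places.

96.10%

Lucas reaches Caldera along 3 paths.
Via Thornfield: 90% × 19% = 17.1%.
Via Nordquist: 100% × 40% = 40%.
Direct stake: 39% = 39%.
Total: 17.1% + 40% + 39% = 96.1%.
Rounded: 96.10%.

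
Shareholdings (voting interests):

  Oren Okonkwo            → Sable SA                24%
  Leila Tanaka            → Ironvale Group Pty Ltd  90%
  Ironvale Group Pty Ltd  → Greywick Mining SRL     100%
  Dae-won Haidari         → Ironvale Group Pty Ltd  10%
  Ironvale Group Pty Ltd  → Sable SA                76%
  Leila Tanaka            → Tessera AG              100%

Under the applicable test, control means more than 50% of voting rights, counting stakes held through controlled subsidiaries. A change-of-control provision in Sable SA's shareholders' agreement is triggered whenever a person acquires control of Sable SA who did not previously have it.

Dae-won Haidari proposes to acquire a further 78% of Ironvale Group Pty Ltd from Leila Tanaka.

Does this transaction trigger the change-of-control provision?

Yes

The purchase adds only to Dae-won's holdings (Leila's stake shrinks), so Dae-won is the only person who could newly come to control Sable.
Dae-won's largest direct stake is 10% in Ironvale, which does not meet the threshold, so Dae-won controls no company.
Neither Dae-won nor any entity Dae-won controls holds any voting interest in Sable.
So before the transaction, Dae-won does not control Sable.
After the purchase, Dae-won's direct stake in Ironvale rises to 10% + 78% = 88%, and Leila's stake falls to 12%.
Dae-won holds 88% of Ironvale, so Dae-won controls Ironvale.
Ironvale holds 76% of Sable, so Dae-won controls Sable.
Dae-won did not control Sable before and does after, so the clause is triggered.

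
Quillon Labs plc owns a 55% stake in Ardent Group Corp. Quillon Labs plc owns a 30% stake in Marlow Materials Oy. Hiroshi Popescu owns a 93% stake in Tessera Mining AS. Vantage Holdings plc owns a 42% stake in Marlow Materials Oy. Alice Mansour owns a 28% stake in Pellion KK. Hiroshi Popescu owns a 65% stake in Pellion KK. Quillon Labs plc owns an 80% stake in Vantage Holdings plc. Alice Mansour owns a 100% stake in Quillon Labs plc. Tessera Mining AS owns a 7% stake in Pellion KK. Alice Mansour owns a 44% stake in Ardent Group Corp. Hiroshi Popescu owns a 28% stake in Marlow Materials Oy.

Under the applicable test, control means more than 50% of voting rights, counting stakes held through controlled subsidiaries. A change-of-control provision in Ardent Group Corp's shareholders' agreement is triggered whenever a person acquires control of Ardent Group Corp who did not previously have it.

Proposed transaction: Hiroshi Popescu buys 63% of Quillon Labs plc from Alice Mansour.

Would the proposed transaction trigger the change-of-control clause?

The purchase adds only to Hiroshi's holdings (Alice's stake shrinks), so Hiroshi is the only person who could newly come to control Ardent.
Hiroshi holds 93% of Tessera, so Hiroshi controls Tessera.
Tessera and Hiroshi together hold 7% + 65% = 72% of Pellion, so Hiroshi controls Pellion.
Neither Hiroshi nor any entity Hiroshi controls holds any voting interest in Ardent.
So before the transaction, Hiroshi does not control Ardent.
After the purchase, Hiroshi holds 63% of Quillon directly, and Alice's stake falls to 37%.
Hiroshi holds 63% of Quillon, so Hiroshi controls Quillon.
Quillon holds 55% of Ardent, so Hiroshi controls Ardent.
Hiroshi did not control Ardent before and does after, so the clause is triggered.

Yes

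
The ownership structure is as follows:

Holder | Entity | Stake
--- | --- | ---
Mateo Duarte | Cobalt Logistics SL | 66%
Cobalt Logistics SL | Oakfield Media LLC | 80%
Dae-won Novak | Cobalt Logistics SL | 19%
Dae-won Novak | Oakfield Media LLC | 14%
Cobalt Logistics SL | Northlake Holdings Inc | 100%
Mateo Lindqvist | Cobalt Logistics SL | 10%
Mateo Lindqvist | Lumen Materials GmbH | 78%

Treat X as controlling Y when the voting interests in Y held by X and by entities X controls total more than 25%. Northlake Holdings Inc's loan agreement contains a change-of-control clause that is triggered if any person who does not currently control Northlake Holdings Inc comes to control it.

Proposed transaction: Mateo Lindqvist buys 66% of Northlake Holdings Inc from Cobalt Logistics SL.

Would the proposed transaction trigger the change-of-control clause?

Yes

The purchase adds only to Mateo Lindqvist's holdings (Cobalt's stake shrinks), so Mateo Lindqvist is the only person who could newly come to control Northlake.
Mateo Lindqvist holds 78% of Lumen, so Mateo Lindqvist controls Lumen.
Neither Mateo Lindqvist nor any entity Mateo Lindqvist controls holds any voting interest in Northlake.
So before the transaction, Mateo Lindqvist does not control Northlake.
After the purchase, Mateo Lindqvist holds 66% of Northlake directly, and Cobalt's stake falls to 34%.
Mateo Lindqvist holds 66% of Northlake, so Mateo Lindqvist controls Northlake.
Mateo Lindqvist did not control Northlake before and does after, so the clause is triggered.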